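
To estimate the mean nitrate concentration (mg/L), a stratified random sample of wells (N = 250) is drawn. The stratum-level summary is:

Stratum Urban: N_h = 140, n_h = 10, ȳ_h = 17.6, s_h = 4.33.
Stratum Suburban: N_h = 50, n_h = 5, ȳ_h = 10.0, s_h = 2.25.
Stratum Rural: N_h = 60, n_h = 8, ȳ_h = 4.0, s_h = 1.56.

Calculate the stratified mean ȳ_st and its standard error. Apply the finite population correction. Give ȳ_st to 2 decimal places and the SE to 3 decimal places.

ȳ_st = Σ W_h ȳ_h = (140·17.6 + 50·10.0 + 60·4.0)/250 = 12.81600
V̂(ȳ_st) = Σ W_h² (1 − n_h/N_h) s_h²/n_h, with W_h = N_h/N and N = 250:
  stratum Urban: (140/250)²·(1 − 10/140)·4.33²/10 = 0.545968
  stratum Suburban: (50/250)²·(1 − 5/50)·2.25²/5 = 0.03645
  stratum Rural: (60/250)²·(1 − 8/60)·1.56²/8 = 0.0151857
V̂(ȳ_st) = 0.597604
SE(ȳ_st) = √0.597604 = 0.773048

ȳ_st ≈ 12.82, SE ≈ 0.773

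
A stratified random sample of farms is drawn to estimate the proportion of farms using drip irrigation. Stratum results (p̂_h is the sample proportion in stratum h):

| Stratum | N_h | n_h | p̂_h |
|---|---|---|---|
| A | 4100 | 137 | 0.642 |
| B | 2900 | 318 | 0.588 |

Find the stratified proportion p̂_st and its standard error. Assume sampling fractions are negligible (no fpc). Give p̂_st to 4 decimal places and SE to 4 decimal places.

p̂_st ≈ 0.6196, SE ≈ 0.0267

N = 7000; stratum weights W_h = N_h/N.
p̂_st = Σ W_h p̂_h = (4100·0.642 + 2900·0.588)/7000 = 0.61963
V̂(p̂_st) = Σ W_h² p̂_h(1−p̂_h)/(n_h−1):
  stratum A: (4100/7000)²·0.642·0.358/136 = 0.000579763
  stratum B: (2900/7000)²·0.588·0.412/317 = 0.000131164
V̂(p̂_st) = 0.000710928; SE = √V̂ = 0.0266632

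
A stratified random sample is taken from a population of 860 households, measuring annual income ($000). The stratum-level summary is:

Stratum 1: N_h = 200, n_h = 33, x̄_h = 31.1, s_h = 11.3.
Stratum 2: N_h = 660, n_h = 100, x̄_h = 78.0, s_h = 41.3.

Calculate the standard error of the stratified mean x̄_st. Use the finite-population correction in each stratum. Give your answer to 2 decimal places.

V̂(x̄_st) = Σ W_h² (1 − n_h/N_h) s_h²/n_h, with W_h = N_h/N and N = 860:
  stratum 1: (200/860)²·(1 − 33/200)·11.3²/33 = 0.17474
  stratum 2: (660/860)²·(1 − 100/660)·41.3²/100 = 8.52384
V̂(x̄_st) = 8.69858
SE(x̄_st) = √8.69858 = 2.94934

SE(x̄_st) ≈ 2.95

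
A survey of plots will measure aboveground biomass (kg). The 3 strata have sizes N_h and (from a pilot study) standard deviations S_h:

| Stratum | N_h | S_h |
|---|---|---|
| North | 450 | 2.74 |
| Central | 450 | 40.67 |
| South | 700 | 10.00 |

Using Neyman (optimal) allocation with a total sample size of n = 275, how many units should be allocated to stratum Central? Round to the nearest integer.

Neyman allocation: n_h = n · N_h S_h / Σ N_i S_i, with n = 275.
  stratum North: N_h·S_h = 450·2.74 = 1233.00
  stratum Central: N_h·S_h = 450·40.67 = 18301.50
  stratum South: N_h·S_h = 700·10.00 = 7000.00
Σ N_h S_h = 26534.50
n for stratum Central = 275·18301.50/26534.50 = 189.674 → 190

190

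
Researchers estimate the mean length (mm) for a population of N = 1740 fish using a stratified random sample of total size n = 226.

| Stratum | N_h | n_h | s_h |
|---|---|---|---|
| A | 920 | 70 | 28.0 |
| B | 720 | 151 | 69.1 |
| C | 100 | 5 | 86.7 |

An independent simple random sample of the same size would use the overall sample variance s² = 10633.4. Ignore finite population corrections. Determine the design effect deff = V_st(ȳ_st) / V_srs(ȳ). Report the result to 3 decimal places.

V̂(ȳ_st) = Σ W_h² s_h²/n_h, with W_h = N_h/N and N = 1740:
  stratum A: (920/1740)²·28.0²/70 = 3.13109
  stratum B: (720/1740)²·69.1²/151 = 5.41434
  stratum C: (100/1740)²·86.7²/5 = 4.96558
V_st = 13.511
V_srs = s²/n = 10633.4/226 = 47.0504
deff = V_st / V_srs = 13.511/47.0504 = 0.2872

deff ≈ 0.287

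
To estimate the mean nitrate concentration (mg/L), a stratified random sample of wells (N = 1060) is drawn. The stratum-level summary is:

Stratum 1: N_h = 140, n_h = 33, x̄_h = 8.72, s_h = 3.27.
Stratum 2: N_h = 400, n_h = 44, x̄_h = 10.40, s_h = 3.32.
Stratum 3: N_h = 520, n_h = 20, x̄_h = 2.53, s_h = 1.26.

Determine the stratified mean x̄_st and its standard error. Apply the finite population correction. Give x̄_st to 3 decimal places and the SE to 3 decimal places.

x̄_st ≈ 6.317, SE ≈ 0.233

x̄_st = Σ W_h x̄_h = (140·8.72 + 400·10.40 + 520·2.53)/1060 = 6.31736
V̂(x̄_st) = Σ W_h² (1 − n_h/N_h) s_h²/n_h, with W_h = N_h/N and N = 1060:
  stratum 1: (140/1060)²·(1 − 33/140)·3.27²/33 = 0.00431998
  stratum 2: (400/1060)²·(1 − 44/400)·3.32²/44 = 0.0317484
  stratum 3: (520/1060)²·(1 − 20/520)·1.26²/20 = 0.0183685
V̂(x̄_st) = 0.0544368
SE(x̄_st) = √0.0544368 = 0.233317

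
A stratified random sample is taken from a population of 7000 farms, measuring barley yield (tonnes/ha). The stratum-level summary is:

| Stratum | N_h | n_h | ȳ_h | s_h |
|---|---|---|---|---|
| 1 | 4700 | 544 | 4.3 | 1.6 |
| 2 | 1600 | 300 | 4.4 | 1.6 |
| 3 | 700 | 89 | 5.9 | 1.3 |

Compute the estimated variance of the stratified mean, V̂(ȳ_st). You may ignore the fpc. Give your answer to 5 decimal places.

V̂(ȳ_st) ≈ 0.00276

V̂(ȳ_st) = Σ W_h² s_h²/n_h, with W_h = N_h/N and N = 7000:
  stratum 1: (4700/7000)²·1.6²/544 = 0.00212149
  stratum 2: (1600/7000)²·1.6²/300 = 0.000445823
  stratum 3: (700/7000)²·1.3²/89 = 0.000189888
V̂(ȳ_st) = 0.0027572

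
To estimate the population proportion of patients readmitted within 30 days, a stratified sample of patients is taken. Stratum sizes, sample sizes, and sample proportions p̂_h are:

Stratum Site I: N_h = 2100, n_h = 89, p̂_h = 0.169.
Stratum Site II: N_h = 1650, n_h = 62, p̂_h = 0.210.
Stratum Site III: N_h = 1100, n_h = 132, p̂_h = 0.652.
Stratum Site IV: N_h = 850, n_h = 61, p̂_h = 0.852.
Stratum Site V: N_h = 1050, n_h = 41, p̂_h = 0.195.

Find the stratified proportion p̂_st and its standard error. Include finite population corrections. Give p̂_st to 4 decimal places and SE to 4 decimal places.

N = 6750; stratum weights W_h = N_h/N.
p̂_st = Σ W_h p̂_h = (2100·0.169 + 1650·0.210 + 1100·0.652 + 850·0.852 + 1050·0.195)/6750 = 0.34779
V̂(p̂_st) = Σ W_h² (1 − n_h/N_h) p̂_h(1−p̂_h)/(n_h−1):
  stratum Site I: (2100/6750)²·(1 − 89/2100)·0.169·0.831/88 = 0.000147921
  stratum Site II: (1650/6750)²·(1 − 62/1650)·0.210·0.790/61 = 0.000156402
  stratum Site III: (1100/6750)²·(1 − 132/1100)·0.652·0.348/131 = 4.04777e-05
  stratum Site IV: (850/6750)²·(1 − 61/850)·0.852·0.148/60 = 3.09342e-05
  stratum Site V: (1050/6750)²·(1 − 41/1050)·0.195·0.805/40 = 9.12522e-05
V̂(p̂_st) = 0.000466987; SE = √V̂ = 0.0216099

p̂_st ≈ 0.3478, SE ≈ 0.0216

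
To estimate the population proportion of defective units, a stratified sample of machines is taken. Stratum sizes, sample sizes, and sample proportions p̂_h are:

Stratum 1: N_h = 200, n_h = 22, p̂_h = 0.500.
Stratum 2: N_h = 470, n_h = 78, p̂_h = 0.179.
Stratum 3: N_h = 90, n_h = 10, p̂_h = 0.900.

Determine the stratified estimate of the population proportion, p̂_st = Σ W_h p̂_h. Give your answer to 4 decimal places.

N = 760; stratum weights W_h = N_h/N.
p̂_st = Σ W_h p̂_h = (200·0.500 + 470·0.179 + 90·0.900)/760 = 0.34886

p̂_st ≈ 0.3489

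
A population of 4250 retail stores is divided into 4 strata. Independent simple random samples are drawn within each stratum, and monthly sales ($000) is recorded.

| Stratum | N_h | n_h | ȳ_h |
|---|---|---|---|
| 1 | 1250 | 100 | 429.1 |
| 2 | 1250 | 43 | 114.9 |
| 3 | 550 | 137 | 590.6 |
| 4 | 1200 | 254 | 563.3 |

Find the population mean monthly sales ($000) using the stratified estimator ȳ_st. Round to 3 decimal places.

ȳ_st ≈ 395.480

N = Σ N_h = 4250. Stratum weights W_h = N_h/N.
ȳ_st = (1250·429.1 + 1250·114.9 + 550·590.6 + 1200·563.3) / 4250 = 395.48000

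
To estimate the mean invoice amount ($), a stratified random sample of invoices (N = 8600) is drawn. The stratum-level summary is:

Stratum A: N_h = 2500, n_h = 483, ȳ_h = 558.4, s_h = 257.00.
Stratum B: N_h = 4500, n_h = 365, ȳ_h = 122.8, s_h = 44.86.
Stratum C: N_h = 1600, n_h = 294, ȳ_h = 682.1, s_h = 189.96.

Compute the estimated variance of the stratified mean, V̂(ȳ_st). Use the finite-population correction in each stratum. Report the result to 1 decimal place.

V̂(ȳ_st) ≈ 14.2

V̂(ȳ_st) = Σ W_h² (1 − n_h/N_h) s_h²/n_h, with W_h = N_h/N and N = 8600:
  stratum A: (2500/8600)²·(1 − 483/2500)·257.00²/483 = 9.32327
  stratum B: (4500/8600)²·(1 − 365/4500)·44.86²/365 = 1.38713
  stratum C: (1600/8600)²·(1 − 294/1600)·189.96²/294 = 3.46771
V̂(ȳ_st) = 14.1781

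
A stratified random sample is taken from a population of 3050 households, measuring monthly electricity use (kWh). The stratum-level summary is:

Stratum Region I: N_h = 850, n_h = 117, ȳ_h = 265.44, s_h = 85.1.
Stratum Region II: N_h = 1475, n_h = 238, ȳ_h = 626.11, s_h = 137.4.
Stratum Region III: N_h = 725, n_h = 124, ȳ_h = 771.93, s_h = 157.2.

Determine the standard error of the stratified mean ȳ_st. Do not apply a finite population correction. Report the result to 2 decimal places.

V̂(ȳ_st) = Σ W_h² s_h²/n_h, with W_h = N_h/N and N = 3050:
  stratum Region I: (850/3050)²·85.1²/117 = 4.80741
  stratum Region II: (1475/3050)²·137.4²/238 = 18.5516
  stratum Region III: (725/3050)²·157.2²/124 = 11.2606
V̂(ȳ_st) = 34.6195
SE(ȳ_st) = √34.6195 = 5.88384

SE(ȳ_st) ≈ 5.88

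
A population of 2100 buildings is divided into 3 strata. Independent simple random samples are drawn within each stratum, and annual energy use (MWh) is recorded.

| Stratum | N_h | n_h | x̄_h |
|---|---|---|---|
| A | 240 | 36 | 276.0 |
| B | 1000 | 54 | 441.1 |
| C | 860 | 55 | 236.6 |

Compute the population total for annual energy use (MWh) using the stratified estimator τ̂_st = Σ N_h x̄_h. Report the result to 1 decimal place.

τ̂_st ≈ 710816.0

τ̂_st = Σ N_h x̄_h = 240·276.0 + 1000·441.1 + 860·236.6 = 710816.0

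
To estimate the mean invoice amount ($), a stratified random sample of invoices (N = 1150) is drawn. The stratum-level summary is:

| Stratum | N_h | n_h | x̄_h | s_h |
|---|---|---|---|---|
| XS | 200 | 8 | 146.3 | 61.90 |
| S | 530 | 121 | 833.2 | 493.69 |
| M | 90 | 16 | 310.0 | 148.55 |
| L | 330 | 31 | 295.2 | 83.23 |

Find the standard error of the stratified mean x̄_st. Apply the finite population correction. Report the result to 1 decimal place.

SE(x̄_st) ≈ 19.2

V̂(x̄_st) = Σ W_h² (1 − n_h/N_h) s_h²/n_h, with W_h = N_h/N and N = 1150:
  stratum XS: (200/1150)²·(1 − 8/200)·61.90²/8 = 13.9068
  stratum S: (530/1150)²·(1 − 121/530)·493.69²/121 = 330.162
  stratum M: (90/1150)²·(1 − 16/90)·148.55²/16 = 6.94551
  stratum L: (330/1150)²·(1 − 31/330)·83.23²/31 = 16.672
V̂(x̄_st) = 367.686
SE(x̄_st) = √367.686 = 19.1751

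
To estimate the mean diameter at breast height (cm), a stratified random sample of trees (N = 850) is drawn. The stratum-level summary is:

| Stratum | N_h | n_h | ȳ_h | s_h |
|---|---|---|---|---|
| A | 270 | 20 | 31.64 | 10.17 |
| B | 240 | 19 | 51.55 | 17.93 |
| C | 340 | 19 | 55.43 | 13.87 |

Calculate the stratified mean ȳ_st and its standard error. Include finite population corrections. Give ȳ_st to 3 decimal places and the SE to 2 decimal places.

ȳ_st = Σ W_h ȳ_h = (270·31.64 + 240·51.55 + 340·55.43)/850 = 46.77765
V̂(ȳ_st) = Σ W_h² (1 − n_h/N_h) s_h²/n_h, with W_h = N_h/N and N = 850:
  stratum A: (270/850)²·(1 − 20/270)·10.17²/20 = 0.483145
  stratum B: (240/850)²·(1 − 19/240)·17.93²/19 = 1.24215
  stratum C: (340/850)²·(1 − 19/340)·13.87²/19 = 1.52949
V̂(ȳ_st) = 3.25478
SE(ȳ_st) = √3.25478 = 1.8041

ȳ_st ≈ 46.778, SE ≈ 1.80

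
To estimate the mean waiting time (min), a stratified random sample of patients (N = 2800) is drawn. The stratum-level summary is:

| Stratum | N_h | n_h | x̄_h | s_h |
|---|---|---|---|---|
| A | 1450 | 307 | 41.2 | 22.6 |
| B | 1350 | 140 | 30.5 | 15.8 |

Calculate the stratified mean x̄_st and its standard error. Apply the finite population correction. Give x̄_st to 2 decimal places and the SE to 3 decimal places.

x̄_st ≈ 36.04, SE ≈ 0.850

x̄_st = Σ W_h x̄_h = (1450·41.2 + 1350·30.5)/2800 = 36.04107
V̂(x̄_st) = Σ W_h² (1 − n_h/N_h) s_h²/n_h, with W_h = N_h/N and N = 2800:
  stratum A: (1450/2800)²·(1 − 307/1450)·22.6²/307 = 0.351703
  stratum B: (1350/2800)²·(1 − 140/1350)·15.8²/140 = 0.371526
V̂(x̄_st) = 0.723229
SE(x̄_st) = √0.723229 = 0.850429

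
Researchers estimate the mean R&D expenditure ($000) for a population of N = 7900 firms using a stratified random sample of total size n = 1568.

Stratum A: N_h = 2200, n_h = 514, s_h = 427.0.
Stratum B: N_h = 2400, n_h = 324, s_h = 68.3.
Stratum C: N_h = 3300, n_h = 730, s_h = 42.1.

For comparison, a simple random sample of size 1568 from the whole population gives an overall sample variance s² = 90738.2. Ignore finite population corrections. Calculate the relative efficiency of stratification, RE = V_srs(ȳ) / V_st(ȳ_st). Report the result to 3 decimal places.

RE ≈ 1.978

V̂(ȳ_st) = Σ W_h² s_h²/n_h, with W_h = N_h/N and N = 7900:
  stratum A: (2200/7900)²·427.0²/514 = 27.5096
  stratum B: (2400/7900)²·68.3²/324 = 1.32882
  stratum C: (3300/7900)²·42.1²/730 = 0.423658
V_st = 29.262
V_srs = s²/n = 90738.2/1568 = 57.8687
Relative efficiency = V_srs / V_st = 57.8687/29.262 = 1.9776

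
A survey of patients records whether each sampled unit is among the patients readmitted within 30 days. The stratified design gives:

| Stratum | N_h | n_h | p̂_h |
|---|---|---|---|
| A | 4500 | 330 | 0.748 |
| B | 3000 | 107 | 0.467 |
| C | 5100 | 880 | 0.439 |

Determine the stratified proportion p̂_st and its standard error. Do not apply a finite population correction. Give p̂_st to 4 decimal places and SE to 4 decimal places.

N = 12600; stratum weights W_h = N_h/N.
p̂_st = Σ W_h p̂_h = (4500·0.748 + 3000·0.467 + 5100·0.439)/12600 = 0.55602
V̂(p̂_st) = Σ W_h² p̂_h(1−p̂_h)/(n_h−1):
  stratum A: (4500/12600)²·0.748·0.252/329 = 7.30786e-05
  stratum B: (3000/12600)²·0.467·0.533/106 = 0.000133119
  stratum C: (5100/12600)²·0.439·0.561/879 = 4.59027e-05
V̂(p̂_st) = 0.0002521; SE = √V̂ = 0.0158777

p̂_st ≈ 0.5560, SE ≈ 0.0159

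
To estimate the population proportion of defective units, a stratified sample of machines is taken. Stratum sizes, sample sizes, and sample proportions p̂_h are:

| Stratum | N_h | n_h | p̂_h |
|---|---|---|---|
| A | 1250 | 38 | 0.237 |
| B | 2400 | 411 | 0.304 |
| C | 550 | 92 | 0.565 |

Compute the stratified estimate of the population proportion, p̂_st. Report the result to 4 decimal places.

p̂_st ≈ 0.3182

N = 4200; stratum weights W_h = N_h/N.
p̂_st = Σ W_h p̂_h = (1250·0.237 + 2400·0.304 + 550·0.565)/4200 = 0.31824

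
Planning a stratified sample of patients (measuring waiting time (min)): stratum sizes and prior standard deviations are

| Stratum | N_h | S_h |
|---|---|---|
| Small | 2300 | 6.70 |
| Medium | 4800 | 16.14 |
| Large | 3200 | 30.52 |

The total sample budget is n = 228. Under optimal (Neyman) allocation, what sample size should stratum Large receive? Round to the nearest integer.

117

Neyman allocation: n_h = n · N_h S_h / Σ N_i S_i, with n = 228.
  stratum Small: N_h·S_h = 2300·6.70 = 15410.00
  stratum Medium: N_h·S_h = 4800·16.14 = 77472.00
  stratum Large: N_h·S_h = 3200·30.52 = 97664.00
Σ N_h S_h = 190546.00
n for stratum Large = 228·97664.00/190546.00 = 116.861 → 117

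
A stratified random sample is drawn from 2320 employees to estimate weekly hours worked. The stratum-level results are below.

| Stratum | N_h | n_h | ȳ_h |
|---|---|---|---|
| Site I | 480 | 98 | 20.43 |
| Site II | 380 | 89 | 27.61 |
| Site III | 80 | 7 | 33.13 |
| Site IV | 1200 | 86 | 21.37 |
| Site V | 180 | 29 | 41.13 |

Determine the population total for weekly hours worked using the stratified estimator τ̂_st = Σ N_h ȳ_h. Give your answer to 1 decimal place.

τ̂_st = Σ N_h ȳ_h = 480·20.43 + 380·27.61 + 80·33.13 + 1200·21.37 + 180·41.13 = 55996.0

τ̂_st ≈ 55996.0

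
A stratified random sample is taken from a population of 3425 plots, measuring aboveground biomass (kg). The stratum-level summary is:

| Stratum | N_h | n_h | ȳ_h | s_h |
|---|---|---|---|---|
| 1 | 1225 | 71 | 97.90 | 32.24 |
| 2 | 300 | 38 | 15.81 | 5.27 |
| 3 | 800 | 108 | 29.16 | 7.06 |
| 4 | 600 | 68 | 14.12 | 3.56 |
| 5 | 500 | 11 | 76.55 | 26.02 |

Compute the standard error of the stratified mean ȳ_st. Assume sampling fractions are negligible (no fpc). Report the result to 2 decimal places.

SE(ȳ_st) ≈ 1.79

V̂(ȳ_st) = Σ W_h² s_h²/n_h, with W_h = N_h/N and N = 3425:
  stratum 1: (1225/3425)²·32.24²/71 = 1.87276
  stratum 2: (300/3425)²·5.27²/38 = 0.00560737
  stratum 3: (800/3425)²·7.06²/108 = 0.0251793
  stratum 4: (600/3425)²·3.56²/68 = 0.00571969
  stratum 5: (500/3425)²·26.02²/11 = 1.31172
V̂(ȳ_st) = 3.22099
SE(ȳ_st) = √3.22099 = 1.79471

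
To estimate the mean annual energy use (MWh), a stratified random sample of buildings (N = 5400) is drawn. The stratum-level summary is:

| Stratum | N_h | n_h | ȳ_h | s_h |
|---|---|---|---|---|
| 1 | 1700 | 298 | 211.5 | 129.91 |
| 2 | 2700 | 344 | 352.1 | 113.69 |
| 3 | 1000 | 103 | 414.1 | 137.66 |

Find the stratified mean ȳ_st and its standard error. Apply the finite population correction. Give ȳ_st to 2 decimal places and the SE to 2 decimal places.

ȳ_st ≈ 319.32, SE ≈ 4.30

ȳ_st = Σ W_h ȳ_h = (1700·211.5 + 2700·352.1 + 1000·414.1)/5400 = 319.31852
V̂(ȳ_st) = Σ W_h² (1 − n_h/N_h) s_h²/n_h, with W_h = N_h/N and N = 5400:
  stratum 1: (1700/5400)²·(1 − 298/1700)·129.91²/298 = 4.62891
  stratum 2: (2700/5400)²·(1 − 344/2700)·113.69²/344 = 8.19667
  stratum 3: (1000/5400)²·(1 − 103/1000)·137.66²/103 = 5.65957
V̂(ȳ_st) = 18.4851
SE(ȳ_st) = √18.4851 = 4.29944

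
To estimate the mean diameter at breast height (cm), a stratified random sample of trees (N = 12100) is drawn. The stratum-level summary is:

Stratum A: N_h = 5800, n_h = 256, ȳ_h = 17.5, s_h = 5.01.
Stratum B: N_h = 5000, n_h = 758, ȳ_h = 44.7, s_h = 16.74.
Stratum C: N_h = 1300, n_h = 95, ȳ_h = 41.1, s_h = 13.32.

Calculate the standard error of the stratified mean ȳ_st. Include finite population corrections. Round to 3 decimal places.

SE(ȳ_st) ≈ 0.308

V̂(ȳ_st) = Σ W_h² (1 − n_h/N_h) s_h²/n_h, with W_h = N_h/N and N = 12100:
  stratum A: (5800/12100)²·(1 − 256/5800)·5.01²/256 = 0.0215336
  stratum B: (5000/12100)²·(1 − 758/5000)·16.74²/758 = 0.0535564
  stratum C: (1300/12100)²·(1 − 95/1300)·13.32²/95 = 0.0199823
V̂(ȳ_st) = 0.0950723
SE(ȳ_st) = √0.0950723 = 0.308338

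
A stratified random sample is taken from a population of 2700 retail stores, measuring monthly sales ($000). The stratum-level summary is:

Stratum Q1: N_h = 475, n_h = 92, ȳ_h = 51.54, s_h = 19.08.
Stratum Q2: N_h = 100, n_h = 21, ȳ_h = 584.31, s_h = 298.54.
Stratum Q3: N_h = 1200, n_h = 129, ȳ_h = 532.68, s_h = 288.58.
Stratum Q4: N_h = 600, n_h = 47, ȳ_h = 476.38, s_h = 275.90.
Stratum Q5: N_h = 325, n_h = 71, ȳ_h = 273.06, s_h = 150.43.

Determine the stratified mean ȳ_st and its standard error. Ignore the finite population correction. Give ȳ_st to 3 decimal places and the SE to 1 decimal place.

ȳ_st ≈ 406.186, SE ≈ 14.8

ȳ_st = Σ W_h ȳ_h = (475·51.54 + 100·584.31 + 1200·532.68 + 600·476.38 + 325·273.06)/2700 = 406.18556
V̂(ȳ_st) = Σ W_h² s_h²/n_h, with W_h = N_h/N and N = 2700:
  stratum Q1: (475/2700)²·19.08²/92 = 0.12247
  stratum Q2: (100/2700)²·298.54²/21 = 5.82181
  stratum Q3: (1200/2700)²·288.58²/129 = 127.52
  stratum Q4: (600/2700)²·275.90²/47 = 79.9798
  stratum Q5: (325/2700)²·150.43²/71 = 4.61796
V̂(ȳ_st) = 218.062
SE(ȳ_st) = √218.062 = 14.7669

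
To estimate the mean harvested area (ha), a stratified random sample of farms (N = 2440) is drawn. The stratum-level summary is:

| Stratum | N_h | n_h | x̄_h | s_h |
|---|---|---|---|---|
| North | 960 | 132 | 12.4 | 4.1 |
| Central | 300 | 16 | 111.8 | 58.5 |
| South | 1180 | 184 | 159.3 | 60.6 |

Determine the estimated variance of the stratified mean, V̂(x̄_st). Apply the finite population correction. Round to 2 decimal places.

V̂(x̄_st) = Σ W_h² (1 − n_h/N_h) s_h²/n_h, with W_h = N_h/N and N = 2440:
  stratum North: (960/2440)²·(1 − 132/960)·4.1²/132 = 0.0170026
  stratum Central: (300/2440)²·(1 − 16/300)·58.5²/16 = 3.06092
  stratum South: (1180/2440)²·(1 − 184/1180)·60.6²/184 = 3.93994
V̂(x̄_st) = 7.01786

V̂(x̄_st) ≈ 7.02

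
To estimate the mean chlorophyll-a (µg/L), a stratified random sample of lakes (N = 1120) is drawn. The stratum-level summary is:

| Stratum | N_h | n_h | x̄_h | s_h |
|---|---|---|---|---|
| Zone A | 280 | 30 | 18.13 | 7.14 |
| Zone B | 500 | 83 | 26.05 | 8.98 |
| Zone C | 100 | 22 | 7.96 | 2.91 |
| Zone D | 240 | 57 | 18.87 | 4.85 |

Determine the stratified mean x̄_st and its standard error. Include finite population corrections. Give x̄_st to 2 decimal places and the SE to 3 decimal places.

x̄_st ≈ 20.92, SE ≈ 0.523

x̄_st = Σ W_h x̄_h = (280·18.13 + 500·26.05 + 100·7.96 + 240·18.87)/1120 = 20.91625
V̂(x̄_st) = Σ W_h² (1 − n_h/N_h) s_h²/n_h, with W_h = N_h/N and N = 1120:
  stratum Zone A: (280/1120)²·(1 − 30/280)·7.14²/30 = 0.0948281
  stratum Zone B: (500/1120)²·(1 − 83/500)·8.98²/83 = 0.16149
  stratum Zone C: (100/1120)²·(1 − 22/100)·2.91²/22 = 0.00239344
  stratum Zone D: (240/1120)²·(1 − 57/240)·4.85²/57 = 0.0144489
V̂(x̄_st) = 0.27316
SE(x̄_st) = √0.27316 = 0.522647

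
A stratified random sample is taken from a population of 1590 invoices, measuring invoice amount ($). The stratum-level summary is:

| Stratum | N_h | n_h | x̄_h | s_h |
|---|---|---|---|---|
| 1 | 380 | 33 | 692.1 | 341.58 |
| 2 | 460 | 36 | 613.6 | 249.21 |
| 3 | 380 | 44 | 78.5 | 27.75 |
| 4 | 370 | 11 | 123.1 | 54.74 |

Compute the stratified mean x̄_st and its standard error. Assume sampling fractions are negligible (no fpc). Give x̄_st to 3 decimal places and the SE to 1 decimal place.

x̄_st ≈ 390.334, SE ≈ 19.0

x̄_st = Σ W_h x̄_h = (380·692.1 + 460·613.6 + 380·78.5 + 370·123.1)/1590 = 390.33396
V̂(x̄_st) = Σ W_h² s_h²/n_h, with W_h = N_h/N and N = 1590:
  stratum 1: (380/1590)²·341.58²/33 = 201.95
  stratum 2: (460/1590)²·249.21²/36 = 144.394
  stratum 3: (380/1590)²·27.75²/44 = 0.999646
  stratum 4: (370/1590)²·54.74²/11 = 14.7512
V̂(x̄_st) = 362.095
SE(x̄_st) = √362.095 = 19.0288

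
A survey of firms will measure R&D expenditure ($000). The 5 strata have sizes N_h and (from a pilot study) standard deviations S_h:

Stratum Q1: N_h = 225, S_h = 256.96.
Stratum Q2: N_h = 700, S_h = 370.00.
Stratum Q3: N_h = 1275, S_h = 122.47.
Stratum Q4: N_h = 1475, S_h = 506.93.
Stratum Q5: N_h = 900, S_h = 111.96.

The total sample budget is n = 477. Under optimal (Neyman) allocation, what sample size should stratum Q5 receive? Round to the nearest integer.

Neyman allocation: n_h = n · N_h S_h / Σ N_i S_i, with n = 477.
  stratum Q1: N_h·S_h = 225·256.96 = 57816.00
  stratum Q2: N_h·S_h = 700·370.00 = 259000.00
  stratum Q3: N_h·S_h = 1275·122.47 = 156149.25
  stratum Q4: N_h·S_h = 1475·506.93 = 747721.75
  stratum Q5: N_h·S_h = 900·111.96 = 100764.00
Σ N_h S_h = 1321451.00
n for stratum Q5 = 477·100764.00/1321451.00 = 36.372 → 36

36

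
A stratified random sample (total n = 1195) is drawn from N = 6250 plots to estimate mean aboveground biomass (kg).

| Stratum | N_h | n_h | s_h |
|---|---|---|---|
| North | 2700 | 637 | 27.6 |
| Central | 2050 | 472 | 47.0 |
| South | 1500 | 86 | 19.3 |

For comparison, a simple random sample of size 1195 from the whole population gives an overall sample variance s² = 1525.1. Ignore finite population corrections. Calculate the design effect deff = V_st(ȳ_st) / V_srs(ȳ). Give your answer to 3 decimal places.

deff ≈ 0.765

V̂(ȳ_st) = Σ W_h² s_h²/n_h, with W_h = N_h/N and N = 6250:
  stratum North: (2700/6250)²·27.6²/637 = 0.223175
  stratum Central: (2050/6250)²·47.0²/472 = 0.503502
  stratum South: (1500/6250)²·19.3²/86 = 0.249482
V_st = 0.976159
V_srs = s²/n = 1525.1/1195 = 1.27623
deff = V_st / V_srs = 0.976159/1.27623 = 0.7649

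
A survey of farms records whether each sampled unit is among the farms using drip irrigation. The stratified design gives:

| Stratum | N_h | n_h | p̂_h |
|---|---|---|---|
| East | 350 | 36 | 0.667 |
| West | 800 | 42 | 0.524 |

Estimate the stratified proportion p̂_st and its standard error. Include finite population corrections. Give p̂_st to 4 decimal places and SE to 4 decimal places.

N = 1150; stratum weights W_h = N_h/N.
p̂_st = Σ W_h p̂_h = (350·0.667 + 800·0.524)/1150 = 0.56752
V̂(p̂_st) = Σ W_h² (1 − n_h/N_h) p̂_h(1−p̂_h)/(n_h−1):
  stratum East: (350/1150)²·(1 − 36/350)·0.667·0.333/35 = 0.000527356
  stratum West: (800/1150)²·(1 − 42/800)·0.524·0.476/41 = 0.00278945
V̂(p̂_st) = 0.0033168; SE = √V̂ = 0.0575917

p̂_st ≈ 0.5675, SE ≈ 0.0576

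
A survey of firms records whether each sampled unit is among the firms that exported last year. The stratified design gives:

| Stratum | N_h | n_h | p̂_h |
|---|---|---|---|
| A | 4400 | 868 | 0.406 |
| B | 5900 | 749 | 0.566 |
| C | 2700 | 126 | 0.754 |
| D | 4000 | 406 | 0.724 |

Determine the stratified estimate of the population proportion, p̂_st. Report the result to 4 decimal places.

p̂_st ≈ 0.5916

N = 17000; stratum weights W_h = N_h/N.
p̂_st = Σ W_h p̂_h = (4400·0.406 + 5900·0.566 + 2700·0.754 + 4000·0.724)/17000 = 0.59162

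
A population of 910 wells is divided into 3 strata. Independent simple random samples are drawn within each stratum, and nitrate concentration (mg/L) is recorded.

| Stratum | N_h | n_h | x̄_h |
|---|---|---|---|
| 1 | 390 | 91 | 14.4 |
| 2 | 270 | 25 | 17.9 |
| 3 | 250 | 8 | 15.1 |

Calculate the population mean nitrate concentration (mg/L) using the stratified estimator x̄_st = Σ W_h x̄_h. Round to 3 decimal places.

x̄_st ≈ 15.631

N = Σ N_h = 910. Stratum weights W_h = N_h/N.
x̄_st = (390·14.4 + 270·17.9 + 250·15.1) / 910 = 15.63077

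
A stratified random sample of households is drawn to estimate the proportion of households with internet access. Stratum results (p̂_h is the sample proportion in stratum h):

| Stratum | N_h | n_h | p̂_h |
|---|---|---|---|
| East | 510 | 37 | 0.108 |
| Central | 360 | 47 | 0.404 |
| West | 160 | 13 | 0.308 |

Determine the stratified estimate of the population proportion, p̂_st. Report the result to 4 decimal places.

N = 1030; stratum weights W_h = N_h/N.
p̂_st = Σ W_h p̂_h = (510·0.108 + 360·0.404 + 160·0.308)/1030 = 0.24252

p̂_st ≈ 0.2425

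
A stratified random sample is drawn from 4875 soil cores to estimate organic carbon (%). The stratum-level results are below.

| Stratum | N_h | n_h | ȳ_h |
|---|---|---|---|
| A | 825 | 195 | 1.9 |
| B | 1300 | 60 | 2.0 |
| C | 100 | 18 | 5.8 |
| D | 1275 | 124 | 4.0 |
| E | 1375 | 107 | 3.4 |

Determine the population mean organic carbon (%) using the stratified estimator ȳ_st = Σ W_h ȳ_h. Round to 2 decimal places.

N = Σ N_h = 4875. Stratum weights W_h = N_h/N.
ȳ_st = (825·1.9 + 1300·2.0 + 100·5.8 + 1275·4.0 + 1375·3.4) / 4875 = 2.9790

ȳ_st ≈ 2.98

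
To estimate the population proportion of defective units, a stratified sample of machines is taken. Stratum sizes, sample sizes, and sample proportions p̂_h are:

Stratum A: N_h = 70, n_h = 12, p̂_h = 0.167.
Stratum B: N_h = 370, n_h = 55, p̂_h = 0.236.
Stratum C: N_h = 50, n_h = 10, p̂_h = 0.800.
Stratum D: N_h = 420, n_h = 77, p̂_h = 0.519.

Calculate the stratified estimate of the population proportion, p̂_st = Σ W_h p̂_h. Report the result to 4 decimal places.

N = 910; stratum weights W_h = N_h/N.
p̂_st = Σ W_h p̂_h = (70·0.167 + 370·0.236 + 50·0.800 + 420·0.519)/910 = 0.39230

p̂_st ≈ 0.3923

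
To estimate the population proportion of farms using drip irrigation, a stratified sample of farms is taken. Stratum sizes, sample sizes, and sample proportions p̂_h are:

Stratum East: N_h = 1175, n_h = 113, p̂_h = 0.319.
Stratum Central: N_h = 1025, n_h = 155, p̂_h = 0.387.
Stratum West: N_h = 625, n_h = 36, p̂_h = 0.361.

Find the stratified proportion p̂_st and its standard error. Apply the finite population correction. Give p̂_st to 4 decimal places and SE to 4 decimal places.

p̂_st ≈ 0.3530, SE ≈ 0.0279

N = 2825; stratum weights W_h = N_h/N.
p̂_st = Σ W_h p̂_h = (1175·0.319 + 1025·0.387 + 625·0.361)/2825 = 0.35296
V̂(p̂_st) = Σ W_h² (1 − n_h/N_h) p̂_h(1−p̂_h)/(n_h−1):
  stratum East: (1175/2825)²·(1 − 113/1175)·0.319·0.681/112 = 0.000303281
  stratum Central: (1025/2825)²·(1 − 155/1025)·0.387·0.613/154 = 0.00017213
  stratum West: (625/2825)²·(1 − 36/625)·0.361·0.639/35 = 0.000304017
V̂(p̂_st) = 0.000779429; SE = √V̂ = 0.0279182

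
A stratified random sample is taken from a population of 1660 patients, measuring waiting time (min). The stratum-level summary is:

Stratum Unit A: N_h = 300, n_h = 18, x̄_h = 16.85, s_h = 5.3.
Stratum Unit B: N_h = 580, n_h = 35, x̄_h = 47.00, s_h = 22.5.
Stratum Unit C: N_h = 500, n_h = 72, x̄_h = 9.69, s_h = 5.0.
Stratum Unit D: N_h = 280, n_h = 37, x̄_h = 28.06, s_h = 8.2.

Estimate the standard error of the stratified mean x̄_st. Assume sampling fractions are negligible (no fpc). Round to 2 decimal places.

V̂(x̄_st) = Σ W_h² s_h²/n_h, with W_h = N_h/N and N = 1660:
  stratum Unit A: (300/1660)²·5.3²/18 = 0.0509689
  stratum Unit B: (580/1660)²·22.5²/35 = 1.76578
  stratum Unit C: (500/1660)²·5.0²/72 = 0.0315015
  stratum Unit D: (280/1660)²·8.2²/37 = 0.0517042
V̂(x̄_st) = 1.89996
SE(x̄_st) = √1.89996 = 1.37839

SE(x̄_st) ≈ 1.38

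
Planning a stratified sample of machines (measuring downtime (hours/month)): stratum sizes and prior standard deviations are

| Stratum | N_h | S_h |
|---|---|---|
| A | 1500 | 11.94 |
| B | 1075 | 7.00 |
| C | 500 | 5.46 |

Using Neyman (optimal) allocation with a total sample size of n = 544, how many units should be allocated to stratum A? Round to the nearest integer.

346

Neyman allocation: n_h = n · N_h S_h / Σ N_i S_i, with n = 544.
  stratum A: N_h·S_h = 1500·11.94 = 17910.00
  stratum B: N_h·S_h = 1075·7.00 = 7525.00
  stratum C: N_h·S_h = 500·5.46 = 2730.00
Σ N_h S_h = 28165.00
n for stratum A = 544·17910.00/28165.00 = 345.927 → 346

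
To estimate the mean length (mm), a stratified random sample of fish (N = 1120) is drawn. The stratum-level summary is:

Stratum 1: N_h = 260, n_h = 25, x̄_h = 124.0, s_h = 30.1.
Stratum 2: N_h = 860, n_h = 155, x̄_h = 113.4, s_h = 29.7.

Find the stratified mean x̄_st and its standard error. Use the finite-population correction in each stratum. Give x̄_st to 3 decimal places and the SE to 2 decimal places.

x̄_st ≈ 115.861, SE ≈ 2.13

x̄_st = Σ W_h x̄_h = (260·124.0 + 860·113.4)/1120 = 115.86071
V̂(x̄_st) = Σ W_h² (1 − n_h/N_h) s_h²/n_h, with W_h = N_h/N and N = 1120:
  stratum 1: (260/1120)²·(1 − 25/260)·30.1²/25 = 1.76522
  stratum 2: (860/1120)²·(1 − 155/860)·29.7²/155 = 2.75063
V̂(x̄_st) = 4.51585
SE(x̄_st) = √4.51585 = 2.12505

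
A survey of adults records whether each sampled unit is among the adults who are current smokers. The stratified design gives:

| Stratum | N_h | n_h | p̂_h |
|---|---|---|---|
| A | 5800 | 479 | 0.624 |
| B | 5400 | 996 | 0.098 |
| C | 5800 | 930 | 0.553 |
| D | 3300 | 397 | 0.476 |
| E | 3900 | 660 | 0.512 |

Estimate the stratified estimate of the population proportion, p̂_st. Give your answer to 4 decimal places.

p̂_st ≈ 0.4514

N = 24200; stratum weights W_h = N_h/N.
p̂_st = Σ W_h p̂_h = (5800·0.624 + 5400·0.098 + 5800·0.553 + 3300·0.476 + 3900·0.512)/24200 = 0.45138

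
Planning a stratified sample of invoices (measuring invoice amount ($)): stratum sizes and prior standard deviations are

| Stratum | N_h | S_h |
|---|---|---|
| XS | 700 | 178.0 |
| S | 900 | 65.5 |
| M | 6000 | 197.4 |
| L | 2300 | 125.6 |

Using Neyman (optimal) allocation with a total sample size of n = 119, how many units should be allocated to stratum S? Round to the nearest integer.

4

Neyman allocation: n_h = n · N_h S_h / Σ N_i S_i, with n = 119.
  stratum XS: N_h·S_h = 700·178.0 = 124600.00
  stratum S: N_h·S_h = 900·65.5 = 58950.00
  stratum M: N_h·S_h = 6000·197.4 = 1184400.00
  stratum L: N_h·S_h = 2300·125.6 = 288880.00
Σ N_h S_h = 1656830.00
n for stratum S = 119·58950.00/1656830.00 = 4.234 → 4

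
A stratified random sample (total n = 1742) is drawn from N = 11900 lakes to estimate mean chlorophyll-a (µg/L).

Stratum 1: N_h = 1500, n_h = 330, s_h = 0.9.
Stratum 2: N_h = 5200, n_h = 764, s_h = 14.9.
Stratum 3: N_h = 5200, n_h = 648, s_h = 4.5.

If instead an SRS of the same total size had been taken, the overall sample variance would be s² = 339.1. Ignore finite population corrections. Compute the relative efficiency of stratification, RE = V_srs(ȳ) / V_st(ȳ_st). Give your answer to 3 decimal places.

V̂(ȳ_st) = Σ W_h² s_h²/n_h, with W_h = N_h/N and N = 11900:
  stratum 1: (1500/11900)²·0.9²/330 = 3.89996e-05
  stratum 2: (5200/11900)²·14.9²/764 = 0.0554871
  stratum 3: (5200/11900)²·4.5²/648 = 0.00596709
V_st = 0.0614932
V_srs = s²/n = 339.1/1742 = 0.194661
Relative efficiency = V_srs / V_st = 0.194661/0.0614932 = 3.1656

RE ≈ 3.166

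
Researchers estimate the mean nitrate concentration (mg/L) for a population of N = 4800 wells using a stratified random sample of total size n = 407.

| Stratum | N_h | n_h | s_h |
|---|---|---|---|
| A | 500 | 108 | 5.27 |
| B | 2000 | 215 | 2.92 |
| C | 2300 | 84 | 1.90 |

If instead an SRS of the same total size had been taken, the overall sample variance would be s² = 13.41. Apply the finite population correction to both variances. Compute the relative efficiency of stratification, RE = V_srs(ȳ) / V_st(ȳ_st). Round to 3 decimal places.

RE ≈ 1.690

V̂(ȳ_st) = Σ W_h² (1 − n_h/N_h) s_h²/n_h, with W_h = N_h/N and N = 4800:
  stratum A: (500/4800)²·(1 − 108/500)·5.27²/108 = 0.00218762
  stratum B: (2000/4800)²·(1 − 215/2000)·2.92²/215 = 0.00614487
  stratum C: (2300/4800)²·(1 − 84/2300)·1.90²/84 = 0.00950699
V_st = 0.0178395
V_srs = (1 − 407/4800)·13.41/407 = 0.0301547
Relative efficiency = V_srs / V_st = 0.0301547/0.0178395 = 1.6903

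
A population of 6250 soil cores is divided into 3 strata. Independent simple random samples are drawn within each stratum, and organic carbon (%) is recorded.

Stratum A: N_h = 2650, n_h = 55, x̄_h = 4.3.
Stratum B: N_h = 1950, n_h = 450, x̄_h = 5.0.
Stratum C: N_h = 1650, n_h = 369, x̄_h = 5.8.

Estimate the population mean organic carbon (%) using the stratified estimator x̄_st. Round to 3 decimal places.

x̄_st ≈ 4.914

N = Σ N_h = 6250. Stratum weights W_h = N_h/N.
x̄_st = (2650·4.3 + 1950·5.0 + 1650·5.8) / 6250 = 4.91440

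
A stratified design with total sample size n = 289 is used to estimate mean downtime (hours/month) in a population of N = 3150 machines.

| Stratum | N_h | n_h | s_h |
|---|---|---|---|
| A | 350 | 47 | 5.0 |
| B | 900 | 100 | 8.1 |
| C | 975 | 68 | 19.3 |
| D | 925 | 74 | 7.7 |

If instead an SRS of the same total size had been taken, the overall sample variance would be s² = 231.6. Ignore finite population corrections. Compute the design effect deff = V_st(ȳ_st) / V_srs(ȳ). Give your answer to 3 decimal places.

deff ≈ 0.816

V̂(ȳ_st) = Σ W_h² s_h²/n_h, with W_h = N_h/N and N = 3150:
  stratum A: (350/3150)²·5.0²/47 = 0.00656685
  stratum B: (900/3150)²·8.1²/100 = 0.0535592
  stratum C: (975/3150)²·19.3²/68 = 0.5248
  stratum D: (925/3150)²·7.7²/74 = 0.0690895
V_st = 0.654016
V_srs = s²/n = 231.6/289 = 0.801384
deff = V_st / V_srs = 0.654016/0.801384 = 0.8161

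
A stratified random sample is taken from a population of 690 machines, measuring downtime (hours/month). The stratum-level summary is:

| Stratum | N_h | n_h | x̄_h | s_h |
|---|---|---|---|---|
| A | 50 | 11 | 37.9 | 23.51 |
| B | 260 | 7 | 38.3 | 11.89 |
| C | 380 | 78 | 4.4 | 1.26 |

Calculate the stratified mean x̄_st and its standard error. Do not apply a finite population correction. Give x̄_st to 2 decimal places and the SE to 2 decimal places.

x̄_st = Σ W_h x̄_h = (50·37.9 + 260·38.3 + 380·4.4)/690 = 19.60145
V̂(x̄_st) = Σ W_h² s_h²/n_h, with W_h = N_h/N and N = 690:
  stratum A: (50/690)²·23.51²/11 = 0.263848
  stratum B: (260/690)²·11.89²/7 = 2.86757
  stratum C: (380/690)²·1.26²/78 = 0.00617327
V̂(x̄_st) = 3.13759
SE(x̄_st) = √3.13759 = 1.77133

x̄_st ≈ 19.60, SE ≈ 1.77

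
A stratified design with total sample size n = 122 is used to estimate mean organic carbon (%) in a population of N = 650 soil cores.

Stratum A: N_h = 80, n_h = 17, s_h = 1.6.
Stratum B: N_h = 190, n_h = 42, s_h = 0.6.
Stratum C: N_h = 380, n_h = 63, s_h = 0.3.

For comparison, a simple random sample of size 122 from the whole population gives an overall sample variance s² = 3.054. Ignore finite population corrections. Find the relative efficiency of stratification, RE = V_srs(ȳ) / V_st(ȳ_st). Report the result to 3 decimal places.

V̂(ȳ_st) = Σ W_h² s_h²/n_h, with W_h = N_h/N and N = 650:
  stratum A: (80/650)²·1.6²/17 = 0.0022811
  stratum B: (190/650)²·0.6²/42 = 0.000732375
  stratum C: (380/650)²·0.3²/63 = 0.00048825
V_st = 0.00350173
V_srs = s²/n = 3.054/122 = 0.0250328
Relative efficiency = V_srs / V_st = 0.0250328/0.00350173 = 7.1487

RE ≈ 7.149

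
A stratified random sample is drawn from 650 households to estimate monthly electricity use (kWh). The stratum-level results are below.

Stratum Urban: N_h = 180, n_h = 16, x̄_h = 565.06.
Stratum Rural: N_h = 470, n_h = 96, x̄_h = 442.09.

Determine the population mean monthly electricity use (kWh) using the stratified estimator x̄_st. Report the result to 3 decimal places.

x̄_st ≈ 476.143

N = Σ N_h = 650. Stratum weights W_h = N_h/N.
x̄_st = (180·565.06 + 470·442.09) / 650 = 476.14323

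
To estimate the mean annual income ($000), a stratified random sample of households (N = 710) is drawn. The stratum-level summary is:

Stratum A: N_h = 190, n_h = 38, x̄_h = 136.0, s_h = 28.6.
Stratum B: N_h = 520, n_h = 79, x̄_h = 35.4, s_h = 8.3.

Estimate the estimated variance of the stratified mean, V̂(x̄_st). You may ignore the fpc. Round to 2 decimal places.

V̂(x̄_st) = Σ W_h² s_h²/n_h, with W_h = N_h/N and N = 710:
  stratum A: (190/710)²·28.6²/38 = 1.54148
  stratum B: (520/710)²·8.3²/79 = 0.467756
V̂(x̄_st) = 2.00924

V̂(x̄_st) ≈ 2.01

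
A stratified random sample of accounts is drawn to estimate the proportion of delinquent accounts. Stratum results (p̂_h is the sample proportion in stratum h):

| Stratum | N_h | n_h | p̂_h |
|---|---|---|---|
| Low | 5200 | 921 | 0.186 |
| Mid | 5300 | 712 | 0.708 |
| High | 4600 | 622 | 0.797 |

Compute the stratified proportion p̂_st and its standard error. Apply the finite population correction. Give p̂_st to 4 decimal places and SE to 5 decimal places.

p̂_st ≈ 0.5554, SE ≈ 0.00824

N = 15100; stratum weights W_h = N_h/N.
p̂_st = Σ W_h p̂_h = (5200·0.186 + 5300·0.708 + 4600·0.797)/15100 = 0.55535
V̂(p̂_st) = Σ W_h² (1 − n_h/N_h) p̂_h(1−p̂_h)/(n_h−1):
  stratum Low: (5200/15100)²·(1 − 921/5200)·0.186·0.814/920 = 1.60598e-05
  stratum Mid: (5300/15100)²·(1 − 712/5300)·0.708·0.292/711 = 3.10093e-05
  stratum High: (4600/15100)²·(1 − 622/4600)·0.797·0.203/621 = 2.09089e-05
V̂(p̂_st) = 6.79781e-05; SE = √V̂ = 0.00824488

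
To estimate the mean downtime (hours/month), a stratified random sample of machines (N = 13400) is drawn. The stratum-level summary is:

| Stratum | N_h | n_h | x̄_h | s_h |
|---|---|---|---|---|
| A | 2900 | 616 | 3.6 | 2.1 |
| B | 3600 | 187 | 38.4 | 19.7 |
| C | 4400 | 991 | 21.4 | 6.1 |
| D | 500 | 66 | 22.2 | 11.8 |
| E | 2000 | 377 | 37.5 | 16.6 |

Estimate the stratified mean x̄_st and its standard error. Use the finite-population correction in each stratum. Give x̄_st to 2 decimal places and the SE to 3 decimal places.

x̄_st = Σ W_h x̄_h = (2900·3.6 + 3600·38.4 + 4400·21.4 + 500·22.2 + 2000·37.5)/13400 = 24.54776
V̂(x̄_st) = Σ W_h² (1 − n_h/N_h) s_h²/n_h, with W_h = N_h/N and N = 13400:
  stratum A: (2900/13400)²·(1 − 616/2900)·2.1²/616 = 0.000264084
  stratum B: (3600/13400)²·(1 − 187/3600)·19.7²/187 = 0.14201
  stratum C: (4400/13400)²·(1 − 991/4400)·6.1²/991 = 0.00313658
  stratum D: (500/13400)²·(1 − 66/500)·11.8²/66 = 0.00254959
  stratum E: (2000/13400)²·(1 − 377/2000)·16.6²/377 = 0.0132134
V̂(x̄_st) = 0.161174
SE(x̄_st) = √0.161174 = 0.401465

x̄_st ≈ 24.55, SE ≈ 0.401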